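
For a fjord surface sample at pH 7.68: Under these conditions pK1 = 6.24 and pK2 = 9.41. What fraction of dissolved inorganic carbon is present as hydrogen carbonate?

α₁ = 1 / (1 + [H⁺]/K1 + K2/[H⁺]) = 1 / (1 + 10^-1.44 + 10^-1.73)
   = 1 / (1 + 0.036308 + 0.018621) = 1/1.0549 = 0.9479

α₁ = 0.948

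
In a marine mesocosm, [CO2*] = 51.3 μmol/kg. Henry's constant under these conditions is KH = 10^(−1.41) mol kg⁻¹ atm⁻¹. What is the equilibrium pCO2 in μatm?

KH = 10^(−1.41) = 3.890×10^-2 mol kg⁻¹ atm⁻¹
pCO2 = [CO2*]/KH = 51.3×10^-6 / 3.890×10^-2 = 1.32×10^-3 atm = 1320 μatm

pCO2 = 1320 μatm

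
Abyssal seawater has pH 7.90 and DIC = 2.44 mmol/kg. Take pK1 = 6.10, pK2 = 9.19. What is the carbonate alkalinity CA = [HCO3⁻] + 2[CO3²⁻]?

CA = [HCO3⁻] + 2[CO3²⁻] = (α₁ + 2α₂)·DIC
At pH 7.90: [H⁺]/K1 = 10^-1.80 = 0.015849, K2/[H⁺] = 10^-1.29 = 0.051286
α₁ = 1/(1 + 0.015849 + 0.051286) = 1/1.0671 = 0.9371; α₂ = α₁·K2/[H⁺] = 0.04806
α₁ + 2α₂ = 1.0332
CA = 1.0332 × 2.44 = 2.52 mmol/kg

CA = 2.52 mmol/kg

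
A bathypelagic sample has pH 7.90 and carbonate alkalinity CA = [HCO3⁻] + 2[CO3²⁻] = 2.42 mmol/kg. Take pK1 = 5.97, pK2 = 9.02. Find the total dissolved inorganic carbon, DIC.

CA = [HCO3⁻] + 2[CO3²⁻] = (α₁ + 2α₂)·DIC
At pH 7.90: [H⁺]/K1 = 10^-1.93 = 0.011749, K2/[H⁺] = 10^-1.12 = 0.075858
α₁ = 1/(1 + 0.011749 + 0.075858) = 1/1.0876 = 0.9194; α₂ = α₁·K2/[H⁺] = 0.06975
α₁ + 2α₂ = 1.0589
DIC = CA / (α₁ + 2α₂) = 2.42 / 1.0589 = 2.29 mmol/kg

DIC = 2.29 mmol/kg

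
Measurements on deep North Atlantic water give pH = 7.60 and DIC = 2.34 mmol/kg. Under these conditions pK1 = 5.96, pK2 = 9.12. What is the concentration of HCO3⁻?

[HCO3⁻] = 2.22 mmol/kg

α₁ = 1 / (1 + [H⁺]/K1 + K2/[H⁺]) = 1 / (1 + 10^-1.64 + 10^-1.52)
   = 1 / (1 + 0.022909 + 0.030200) = 1/1.0531 = 0.9496
[HCO3⁻] = α₁ × DIC = 0.9496 × 2.34 = 2.22 mmol/kg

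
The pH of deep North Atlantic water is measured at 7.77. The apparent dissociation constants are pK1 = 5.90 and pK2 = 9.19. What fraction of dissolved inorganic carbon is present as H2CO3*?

α₀ = 1 / (1 + K1/[H⁺] + K1K2/[H⁺]²) = 1 / (1 + 10^+1.87 + 10^+0.45)
   = 1 / (1 + 74.131 + 2.8184) = 1/77.949 = 0.01283

α₀ = 0.0128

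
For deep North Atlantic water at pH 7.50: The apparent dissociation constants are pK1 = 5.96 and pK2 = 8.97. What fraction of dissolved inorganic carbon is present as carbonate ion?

α₂ = 1 / (1 + [H⁺]/K2 + [H⁺]²/(K1K2)) = 1 / (1 + 10^+1.47 + 10^-0.07)
   = 1 / (1 + 29.512 + 0.85114) = 1/31.363 = 0.03188

α₂ = 0.0319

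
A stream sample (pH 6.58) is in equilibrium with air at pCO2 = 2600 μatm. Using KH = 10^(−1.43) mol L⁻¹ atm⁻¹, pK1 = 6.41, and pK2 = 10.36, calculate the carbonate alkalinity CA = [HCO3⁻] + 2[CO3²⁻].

CA = 0.143 mmol/L

[CO2*] = KH · pCO2 = 10^(−1.43) × 2600×10^-6 = 9.660×10^-5 mol/L
α₀ = 1/(1 + K1/[H⁺] + K1K2/[H⁺]²) = 1/(1 + 10^+0.17 + 10^-3.61) = 0.4033
DIC = [CO2*]/α₀ = 9.660×10^-5 / 0.4033 = 0.2395 mmol/L
CA = (α₁ + 2α₂)·DIC = (0.5966 + 2×9.901×10^-5) × 0.2395 = 0.143 mmol/L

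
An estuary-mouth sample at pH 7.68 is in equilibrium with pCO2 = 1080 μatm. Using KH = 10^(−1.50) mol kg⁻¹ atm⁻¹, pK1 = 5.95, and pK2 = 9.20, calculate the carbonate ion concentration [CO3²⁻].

[CO3²⁻] = 0.0554 mmol/kg

[CO2*] = KH · pCO2 = 10^(−1.50) × 1080×10^-6 = 3.415×10^-5 mol/kg
α₀ = 1/(1 + K1/[H⁺] + K1K2/[H⁺]²) = 1/(1 + 10^+1.73 + 10^+0.21) = 0.01775
DIC = [CO2*]/α₀ = 3.415×10^-5 / 0.01775 = 1.924 mmol/kg
[CO3²⁻] = α₂·DIC; α₂ = 0.02879, so [CO3²⁻] = 0.02879 × 1.924 = 0.0554 mmol/kg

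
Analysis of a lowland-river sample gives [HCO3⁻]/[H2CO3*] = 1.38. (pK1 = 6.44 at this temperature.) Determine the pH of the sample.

From K1 = [H⁺][HCO3⁻]/[H2CO3*]:  pH = pK1 + log₁₀([HCO3⁻]/[H2CO3*])
log₁₀(1.38) = +0.140
pH = 6.44 + (+0.140) = 6.58

pH = 6.58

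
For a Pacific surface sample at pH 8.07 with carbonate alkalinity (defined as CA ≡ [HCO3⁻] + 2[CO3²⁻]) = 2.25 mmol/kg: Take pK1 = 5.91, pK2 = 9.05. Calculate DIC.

DIC = 2.07 mmol/kg

CA = [HCO3⁻] + 2[CO3²⁻] = (α₁ + 2α₂)·DIC
At pH 8.07: [H⁺]/K1 = 10^-2.16 = 0.0069183, K2/[H⁺] = 10^-0.98 = 0.10471
α₁ = 1/(1 + 0.0069183 + 0.10471) = 1/1.1116 = 0.8996; α₂ = α₁·K2/[H⁺] = 0.09420
α₁ + 2α₂ = 1.0880
DIC = CA / (α₁ + 2α₂) = 2.25 / 1.0880 = 2.07 mmol/kg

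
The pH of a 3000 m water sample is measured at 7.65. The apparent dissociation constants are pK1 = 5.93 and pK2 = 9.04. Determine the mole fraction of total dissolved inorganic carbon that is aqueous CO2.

α₀ = 1 / (1 + K1/[H⁺] + K1K2/[H⁺]²) = 1 / (1 + 10^+1.72 + 10^+0.33)
   = 1 / (1 + 52.481 + 2.1380) = 1/55.619 = 0.01798

α₀ = 0.0180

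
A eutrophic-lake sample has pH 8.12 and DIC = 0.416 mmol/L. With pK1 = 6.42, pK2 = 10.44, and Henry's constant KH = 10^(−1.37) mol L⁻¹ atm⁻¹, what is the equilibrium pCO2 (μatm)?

α₀ = 1 / (1 + K1/[H⁺] + K1K2/[H⁺]²) = 1 / (1 + 10^+1.70 + 10^-0.62)
   = 1 / (1 + 50.119 + 0.23988) = 1/51.359 = 0.01947
[CO2*] = α₀ × DIC = 0.01947 × 0.416 = 0.008100 mmol/L = 8.100 μmol/L
pCO2 = [CO2*]/KH = 8.100×10^-6 / 4.266×10^-2 = 190 μatm

pCO2 = 190 μatm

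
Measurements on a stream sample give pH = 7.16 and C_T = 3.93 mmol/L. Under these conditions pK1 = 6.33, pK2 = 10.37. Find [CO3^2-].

[CO3²⁻] = 2.11 μmol/L

α₂ = 1 / (1 + [H⁺]/K2 + [H⁺]²/(K1K2)) = 1 / (1 + 10^+3.21 + 10^+2.38)
   = 1 / (1 + 1621.8 + 239.88) = 1/1862.7 = 0.0005369
[CO3²⁻] = α₂ × DIC = 0.0005369 × 3.93 = 0.00211 mmol/L = 2.11 μmol/L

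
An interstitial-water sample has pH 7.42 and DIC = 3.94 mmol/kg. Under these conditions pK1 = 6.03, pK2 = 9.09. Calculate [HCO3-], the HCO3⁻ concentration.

α₁ = 1 / (1 + [H⁺]/K1 + K2/[H⁺]) = 1 / (1 + 10^-1.39 + 10^-1.67)
   = 1 / (1 + 0.040738 + 0.021380) = 1/1.0621 = 0.9415
[HCO3⁻] = α₁ × DIC = 0.9415 × 3.94 = 3.71 mmol/kg

[HCO3⁻] = 3.71 mmol/kg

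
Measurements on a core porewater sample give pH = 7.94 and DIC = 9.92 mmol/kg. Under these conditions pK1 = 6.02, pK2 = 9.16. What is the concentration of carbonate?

α₂ = 1 / (1 + [H⁺]/K2 + [H⁺]²/(K1K2)) = 1 / (1 + 10^+1.22 + 10^-0.70)
   = 1 / (1 + 16.596 + 0.19953) = 1/17.795 = 0.05619
[CO3²⁻] = α₂ × DIC = 0.05619 × 9.92 = 0.557 mmol/kg

[CO3²⁻] = 0.557 mmol/kg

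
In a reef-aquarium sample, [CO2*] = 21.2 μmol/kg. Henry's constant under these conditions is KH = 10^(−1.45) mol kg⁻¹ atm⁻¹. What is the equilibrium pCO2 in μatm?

pCO2 = 597 μatm

KH = 10^(−1.45) = 3.548×10^-2 mol kg⁻¹ atm⁻¹
pCO2 = [CO2*]/KH = 21.2×10^-6 / 3.548×10^-2 = 5.97×10^-4 atm = 597 μatm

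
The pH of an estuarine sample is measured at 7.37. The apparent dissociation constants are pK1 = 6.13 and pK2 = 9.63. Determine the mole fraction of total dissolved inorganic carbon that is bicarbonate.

α₁ = 0.941

α₁ = 1 / (1 + [H⁺]/K1 + K2/[H⁺]) = 1 / (1 + 10^-1.24 + 10^-2.26)
   = 1 / (1 + 0.057544 + 0.0054954) = 1/1.0630 = 0.9407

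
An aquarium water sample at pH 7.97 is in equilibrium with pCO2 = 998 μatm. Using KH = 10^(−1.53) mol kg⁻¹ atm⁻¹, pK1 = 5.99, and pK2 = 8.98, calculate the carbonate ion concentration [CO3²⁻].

[CO3²⁻] = 0.275 mmol/kg

[CO2*] = KH · pCO2 = 10^(−1.53) × 998×10^-6 = 2.945×10^-5 mol/kg
α₀ = 1/(1 + K1/[H⁺] + K1K2/[H⁺]²) = 1/(1 + 10^+1.98 + 10^+0.97) = 0.009449
DIC = [CO2*]/α₀ = 2.945×10^-5 / 0.009449 = 3.117 mmol/kg
[CO3²⁻] = α₂·DIC; α₂ = 0.08818, so [CO3²⁻] = 0.08818 × 3.117 = 0.275 mmol/kg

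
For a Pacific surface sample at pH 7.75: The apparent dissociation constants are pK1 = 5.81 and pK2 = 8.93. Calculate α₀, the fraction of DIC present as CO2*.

α₀ = 0.0107

α₀ = 1 / (1 + K1/[H⁺] + K1K2/[H⁺]²) = 1 / (1 + 10^+1.94 + 10^+0.76)
   = 1 / (1 + 87.096 + 5.7544) = 1/93.851 = 0.01066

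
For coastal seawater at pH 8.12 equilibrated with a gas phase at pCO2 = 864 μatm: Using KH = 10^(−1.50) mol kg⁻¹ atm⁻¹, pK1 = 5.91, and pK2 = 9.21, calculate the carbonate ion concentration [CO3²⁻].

[CO3²⁻] = 0.360 mmol/kg

[CO2*] = KH · pCO2 = 10^(−1.50) × 864×10^-6 = 2.732×10^-5 mol/kg
α₀ = 1/(1 + K1/[H⁺] + K1K2/[H⁺]²) = 1/(1 + 10^+2.21 + 10^+1.12) = 0.005670
DIC = [CO2*]/α₀ = 2.732×10^-5 / 0.005670 = 4.819 mmol/kg
[CO3²⁻] = α₂·DIC; α₂ = 0.07475, so [CO3²⁻] = 0.07475 × 4.819 = 0.360 mmol/kg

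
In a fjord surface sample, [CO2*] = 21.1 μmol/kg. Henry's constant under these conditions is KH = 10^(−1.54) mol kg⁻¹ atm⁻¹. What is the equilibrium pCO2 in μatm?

pCO2 = 732 μatm

KH = 10^(−1.54) = 2.884×10^-2 mol kg⁻¹ atm⁻¹
pCO2 = [CO2*]/KH = 21.1×10^-6 / 2.884×10^-2 = 7.32×10^-4 atm = 732 μatm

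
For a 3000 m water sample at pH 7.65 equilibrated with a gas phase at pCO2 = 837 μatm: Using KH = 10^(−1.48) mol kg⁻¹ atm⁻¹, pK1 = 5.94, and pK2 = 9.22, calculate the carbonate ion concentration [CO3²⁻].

[CO3²⁻] = 0.0383 mmol/kg

[CO2*] = KH · pCO2 = 10^(−1.48) × 837×10^-6 = 2.772×10^-5 mol/kg
α₀ = 1/(1 + K1/[H⁺] + K1K2/[H⁺]²) = 1/(1 + 10^+1.71 + 10^+0.14) = 0.01863
DIC = [CO2*]/α₀ = 2.772×10^-5 / 0.01863 = 1.487 mmol/kg
[CO3²⁻] = α₂·DIC; α₂ = 0.02572, so [CO3²⁻] = 0.02572 × 1.487 = 0.0383 mmol/kg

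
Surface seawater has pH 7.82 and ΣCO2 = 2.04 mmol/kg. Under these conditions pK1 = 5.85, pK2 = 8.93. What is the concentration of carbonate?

[CO3²⁻] = 0.146 mmol/kg

α₂ = 1 / (1 + [H⁺]/K2 + [H⁺]²/(K1K2)) = 1 / (1 + 10^+1.11 + 10^-0.86)
   = 1 / (1 + 12.882 + 0.13804) = 1/14.021 = 0.07132
[CO3²⁻] = α₂ × DIC = 0.07132 × 2.04 = 0.146 mmol/kg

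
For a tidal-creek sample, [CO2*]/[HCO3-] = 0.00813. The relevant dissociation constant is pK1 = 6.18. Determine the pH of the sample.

pH = 8.27

From K1 = [H⁺][HCO3-]/[CO2*]:  pH = pK1 − log₁₀([CO2*]/[HCO3-])
log₁₀(0.00813) = -2.090
pH = 6.18 − (-2.090) = 8.27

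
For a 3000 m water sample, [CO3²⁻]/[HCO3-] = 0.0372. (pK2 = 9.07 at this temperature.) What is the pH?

From K2 = [H⁺][CO3²⁻]/[HCO3-]:  pH = pK2 + log₁₀([CO3²⁻]/[HCO3-])
log₁₀(0.0372) = -1.429
pH = 9.07 + (-1.429) = 7.64

pH = 7.64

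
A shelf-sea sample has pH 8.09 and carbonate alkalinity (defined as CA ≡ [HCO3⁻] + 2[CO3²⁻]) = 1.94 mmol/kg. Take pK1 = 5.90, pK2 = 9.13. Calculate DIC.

CA = [HCO3⁻] + 2[CO3²⁻] = (α₁ + 2α₂)·DIC
At pH 8.09: [H⁺]/K1 = 10^-2.19 = 0.0064565, K2/[H⁺] = 10^-1.04 = 0.091201
α₁ = 1/(1 + 0.0064565 + 0.091201) = 1/1.0977 = 0.9110; α₂ = α₁·K2/[H⁺] = 0.08309
α₁ + 2α₂ = 1.0772
DIC = CA / (α₁ + 2α₂) = 1.94 / 1.0772 = 1.80 mmol/kg

DIC = 1.80 mmol/kg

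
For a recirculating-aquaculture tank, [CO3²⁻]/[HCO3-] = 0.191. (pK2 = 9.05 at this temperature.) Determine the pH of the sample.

From K2 = [H⁺][CO3²⁻]/[HCO3-]:  pH = pK2 + log₁₀([CO3²⁻]/[HCO3-])
log₁₀(0.191) = -0.719
pH = 9.05 + (-0.719) = 8.33

pH = 8.33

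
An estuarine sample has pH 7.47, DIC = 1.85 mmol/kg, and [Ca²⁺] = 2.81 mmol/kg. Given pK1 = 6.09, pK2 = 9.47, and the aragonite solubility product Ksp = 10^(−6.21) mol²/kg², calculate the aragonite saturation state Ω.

Ω = 0.0802

α₂ = 1 / (1 + [H⁺]/K2 + [H⁺]²/(K1K2)) = 1 / (1 + 10^+2.00 + 10^+0.62)
   = 1 / (1 + 100.00 + 4.1687) = 1/105.17 = 0.009509
[CO3²⁻] = α₂ × DIC = 0.009509 × 1.85 = 0.01759 mmol/kg = 17.59 μmol/kg
Ksp = 10^(−6.21) = 6.166×10^-7
Ω = [Ca²⁺][CO3²⁻]/Ksp = (2.81×10^-3)(1.759×10^-5) / 6.166×10^-7 = 0.0802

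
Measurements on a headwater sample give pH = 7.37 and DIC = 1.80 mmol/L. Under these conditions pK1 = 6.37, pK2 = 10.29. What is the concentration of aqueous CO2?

α₀ = 1 / (1 + K1/[H⁺] + K1K2/[H⁺]²) = 1 / (1 + 10^+1.00 + 10^-1.92)
   = 1 / (1 + 10.000 + 0.012023) = 1/11.012 = 0.09081
[CO2*] = α₀ × DIC = 0.09081 × 1.80 = 0.163 mmol/L

[CO2*] = 0.163 mmol/L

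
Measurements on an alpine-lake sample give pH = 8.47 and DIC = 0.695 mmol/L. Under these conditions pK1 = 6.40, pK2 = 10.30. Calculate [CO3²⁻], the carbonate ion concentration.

[CO3²⁻] = 10.0 μmol/L

α₂ = 1 / (1 + [H⁺]/K2 + [H⁺]²/(K1K2)) = 1 / (1 + 10^+1.83 + 10^-0.24)
   = 1 / (1 + 67.608 + 0.57544) = 1/69.184 = 0.01445
[CO3²⁻] = α₂ × DIC = 0.01445 × 0.695 = 0.0100 mmol/L = 10.0 μmol/L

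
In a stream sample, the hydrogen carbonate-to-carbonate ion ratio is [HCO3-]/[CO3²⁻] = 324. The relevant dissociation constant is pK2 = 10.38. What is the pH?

From K2 = [H⁺][CO3²⁻]/[HCO3-]:  pH = pK2 − log₁₀([HCO3-]/[CO3²⁻])
log₁₀(324) = +2.511
pH = 10.38 − (+2.511) = 7.87

pH = 7.87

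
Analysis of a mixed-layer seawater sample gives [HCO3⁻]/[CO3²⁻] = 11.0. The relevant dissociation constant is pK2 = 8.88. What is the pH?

pH = 7.84

From K2 = [H⁺][CO3²⁻]/[HCO3⁻]:  pH = pK2 − log₁₀([HCO3⁻]/[CO3²⁻])
log₁₀(11.0) = +1.041
pH = 8.88 − (+1.041) = 7.84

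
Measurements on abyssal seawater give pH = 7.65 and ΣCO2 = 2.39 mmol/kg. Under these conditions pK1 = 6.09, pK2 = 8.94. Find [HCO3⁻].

α₁ = 1 / (1 + [H⁺]/K1 + K2/[H⁺]) = 1 / (1 + 10^-1.56 + 10^-1.29)
   = 1 / (1 + 0.027542 + 0.051286) = 1/1.0788 = 0.9269
[HCO3⁻] = α₁ × DIC = 0.9269 × 2.39 = 2.22 mmol/kg

[HCO3⁻] = 2.22 mmol/kg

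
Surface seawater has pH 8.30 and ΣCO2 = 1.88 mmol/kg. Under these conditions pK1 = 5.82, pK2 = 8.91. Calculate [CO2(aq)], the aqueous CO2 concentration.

α₀ = 1 / (1 + K1/[H⁺] + K1K2/[H⁺]²) = 1 / (1 + 10^+2.48 + 10^+1.87)
   = 1 / (1 + 302.00 + 74.131) = 1/377.13 = 0.002652
[CO2*] = α₀ × DIC = 0.002652 × 1.88 = 0.00499 mmol/kg = 4.99 μmol/kg

[CO2*] = 4.99 μmol/kg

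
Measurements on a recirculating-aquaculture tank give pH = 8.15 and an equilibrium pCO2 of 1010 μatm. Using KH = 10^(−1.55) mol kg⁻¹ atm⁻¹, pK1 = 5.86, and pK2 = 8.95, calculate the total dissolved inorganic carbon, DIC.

[CO2*] = KH · pCO2 = 10^(−1.55) × 1010×10^-6 = 2.847×10^-5 mol/kg
α₀ = 1/(1 + K1/[H⁺] + K1K2/[H⁺]²) = 1/(1 + 10^+2.29 + 10^+1.49) = 0.004407
DIC = [CO2*]/α₀ = 2.847×10^-5 / 0.004407 = 6.46 mmol/kg

DIC = 6.46 mmol/kg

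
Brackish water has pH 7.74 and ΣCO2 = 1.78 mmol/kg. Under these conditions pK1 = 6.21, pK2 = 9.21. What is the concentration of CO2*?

α₀ = 1 / (1 + K1/[H⁺] + K1K2/[H⁺]²) = 1 / (1 + 10^+1.53 + 10^+0.06)
   = 1 / (1 + 33.884 + 1.1482) = 1/36.033 = 0.02775
[CO2*] = α₀ × DIC = 0.02775 × 1.78 = 0.0494 mmol/kg

[CO2*] = 0.0494 mmol/kg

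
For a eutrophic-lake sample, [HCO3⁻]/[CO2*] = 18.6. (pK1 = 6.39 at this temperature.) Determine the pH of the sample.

From K1 = [H⁺][HCO3⁻]/[CO2*]:  pH = pK1 + log₁₀([HCO3⁻]/[CO2*])
log₁₀(18.6) = +1.270
pH = 6.39 + (+1.270) = 7.66

pH = 7.66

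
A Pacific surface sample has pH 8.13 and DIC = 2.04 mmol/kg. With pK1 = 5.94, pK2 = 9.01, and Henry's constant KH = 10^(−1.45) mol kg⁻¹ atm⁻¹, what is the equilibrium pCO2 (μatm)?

pCO2 = 326 μatm

α₀ = 1 / (1 + K1/[H⁺] + K1K2/[H⁺]²) = 1 / (1 + 10^+2.19 + 10^+1.31)
   = 1 / (1 + 154.88 + 20.417) = 1/176.30 = 0.005672
[CO2*] = α₀ × DIC = 0.005672 × 2.04 = 0.01157 mmol/kg = 11.57 μmol/kg
pCO2 = [CO2*]/KH = 1.157×10^-5 / 3.548×10^-2 = 326 μatm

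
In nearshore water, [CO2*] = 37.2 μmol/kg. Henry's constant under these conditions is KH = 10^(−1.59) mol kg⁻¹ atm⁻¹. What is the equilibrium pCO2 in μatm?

pCO2 = 1450 μatm

KH = 10^(−1.59) = 2.570×10^-2 mol kg⁻¹ atm⁻¹
pCO2 = [CO2*]/KH = 37.2×10^-6 / 2.570×10^-2 = 1.45×10^-3 atm = 1450 μatm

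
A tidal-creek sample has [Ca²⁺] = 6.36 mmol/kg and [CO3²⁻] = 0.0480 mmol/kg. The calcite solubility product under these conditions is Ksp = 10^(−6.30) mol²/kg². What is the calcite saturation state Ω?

Ω = 0.609

Ksp = 10^(−6.30) = 5.012×10^-7
Ω = [Ca²⁺][CO3²⁻]/Ksp = (6.36×10^-3)(0.0480×10^-3) / 5.012×10^-7 = 0.609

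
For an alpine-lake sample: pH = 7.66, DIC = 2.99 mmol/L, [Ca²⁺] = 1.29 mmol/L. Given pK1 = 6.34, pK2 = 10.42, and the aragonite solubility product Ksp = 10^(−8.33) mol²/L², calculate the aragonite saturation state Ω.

Ω = 1.37

α₂ = 1 / (1 + [H⁺]/K2 + [H⁺]²/(K1K2)) = 1 / (1 + 10^+2.76 + 10^+1.44)
   = 1 / (1 + 575.44 + 27.542) = 1/603.98 = 0.001656
[CO3²⁻] = α₂ × DIC = 0.001656 × 2.99 = 0.004950 mmol/L = 4.950 μmol/L
Ksp = 10^(−8.33) = 4.677×10^-9
Ω = [Ca²⁺][CO3²⁻]/Ksp = (1.29×10^-3)(4.950×10^-6) / 4.677×10^-9 = 1.37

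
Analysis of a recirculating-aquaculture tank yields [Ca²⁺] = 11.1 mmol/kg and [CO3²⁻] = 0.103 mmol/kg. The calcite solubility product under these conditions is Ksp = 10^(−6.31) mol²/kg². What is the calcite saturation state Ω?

Ω = 2.33

Ksp = 10^(−6.31) = 4.898×10^-7
Ω = [Ca²⁺][CO3²⁻]/Ksp = (11.1×10^-3)(0.103×10^-3) / 4.898×10^-7 = 2.33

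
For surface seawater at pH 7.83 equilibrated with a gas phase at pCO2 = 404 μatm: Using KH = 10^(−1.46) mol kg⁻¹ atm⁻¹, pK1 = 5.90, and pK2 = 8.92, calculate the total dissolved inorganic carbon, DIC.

[CO2*] = KH · pCO2 = 10^(−1.46) × 404×10^-6 = 1.401×10^-5 mol/kg
α₀ = 1/(1 + K1/[H⁺] + K1K2/[H⁺]²) = 1/(1 + 10^+1.93 + 10^+0.84) = 0.01075
DIC = [CO2*]/α₀ = 1.401×10^-5 / 0.01075 = 1.30 mmol/kg

DIC = 1.30 mmol/kg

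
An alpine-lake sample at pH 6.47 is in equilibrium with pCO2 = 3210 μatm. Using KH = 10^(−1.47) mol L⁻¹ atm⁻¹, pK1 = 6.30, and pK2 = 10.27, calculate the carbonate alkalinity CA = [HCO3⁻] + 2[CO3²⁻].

[CO2*] = KH · pCO2 = 10^(−1.47) × 3210×10^-6 = 1.088×10^-4 mol/L
α₀ = 1/(1 + K1/[H⁺] + K1K2/[H⁺]²) = 1/(1 + 10^+0.17 + 10^-3.63) = 0.4033
DIC = [CO2*]/α₀ = 1.088×10^-4 / 0.4033 = 0.2697 mmol/L
CA = (α₁ + 2α₂)·DIC = (0.5966 + 2×9.455×10^-5) × 0.2697 = 0.161 mmol/L

CA = 0.161 mmol/L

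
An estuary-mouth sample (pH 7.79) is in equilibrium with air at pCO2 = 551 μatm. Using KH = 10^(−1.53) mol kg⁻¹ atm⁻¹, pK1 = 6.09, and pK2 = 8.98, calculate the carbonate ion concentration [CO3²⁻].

[CO3²⁻] = 0.0526 mmol/kg

[CO2*] = KH · pCO2 = 10^(−1.53) × 551×10^-6 = 1.626×10^-5 mol/kg
α₀ = 1/(1 + K1/[H⁺] + K1K2/[H⁺]²) = 1/(1 + 10^+1.70 + 10^+0.51) = 0.01840
DIC = [CO2*]/α₀ = 1.626×10^-5 / 0.01840 = 0.8839 mmol/kg
[CO3²⁻] = α₂·DIC; α₂ = 0.05953, so [CO3²⁻] = 0.05953 × 0.8839 = 0.0526 mmol/kg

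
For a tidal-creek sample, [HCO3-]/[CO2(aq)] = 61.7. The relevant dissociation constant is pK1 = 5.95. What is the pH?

pH = 7.74

From K1 = [H⁺][HCO3-]/[CO2(aq)]:  pH = pK1 + log₁₀([HCO3-]/[CO2(aq)])
log₁₀(61.7) = +1.790
pH = 5.95 + (+1.790) = 7.74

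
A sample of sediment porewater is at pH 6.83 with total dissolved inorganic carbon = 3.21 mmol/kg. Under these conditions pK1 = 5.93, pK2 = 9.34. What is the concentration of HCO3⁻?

α₁ = 1 / (1 + [H⁺]/K1 + K2/[H⁺]) = 1 / (1 + 10^-0.90 + 10^-2.51)
   = 1 / (1 + 0.12589 + 0.0030903) = 1/1.1290 = 0.8858
[HCO3⁻] = α₁ × DIC = 0.8858 × 3.21 = 2.84 mmol/kg

[HCO3⁻] = 2.84 mmol/kg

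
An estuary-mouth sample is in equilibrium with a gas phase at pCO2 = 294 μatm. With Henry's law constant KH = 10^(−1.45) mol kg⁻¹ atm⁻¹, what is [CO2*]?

KH = 10^(−1.45) = 3.548×10^-2 mol kg⁻¹ atm⁻¹
[CO2*] = KH · pCO2 = 3.548×10^-2 × 294×10^-6 atm = 1.04×10^-5 mol/kg

[CO2*] = 10.4 μmol/kg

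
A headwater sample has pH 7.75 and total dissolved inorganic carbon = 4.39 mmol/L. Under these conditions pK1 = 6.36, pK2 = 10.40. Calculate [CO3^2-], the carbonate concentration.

α₂ = 1 / (1 + [H⁺]/K2 + [H⁺]²/(K1K2)) = 1 / (1 + 10^+2.65 + 10^+1.26)
   = 1 / (1 + 446.68 + 18.197) = 1/465.88 = 0.002146
[CO3²⁻] = α₂ × DIC = 0.002146 × 4.39 = 0.00942 mmol/L = 9.42 μmol/L

[CO3²⁻] = 9.42 μmol/L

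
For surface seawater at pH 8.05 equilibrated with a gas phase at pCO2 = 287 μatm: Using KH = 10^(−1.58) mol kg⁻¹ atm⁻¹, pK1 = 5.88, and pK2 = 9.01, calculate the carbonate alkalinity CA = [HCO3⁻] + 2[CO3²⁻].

CA = 1.36 mmol/kg

[CO2*] = KH · pCO2 = 10^(−1.58) × 287×10^-6 = 7.549×10^-6 mol/kg
α₀ = 1/(1 + K1/[H⁺] + K1K2/[H⁺]²) = 1/(1 + 10^+2.17 + 10^+1.21) = 0.006056
DIC = [CO2*]/α₀ = 7.549×10^-6 / 0.006056 = 1.247 mmol/kg
CA = (α₁ + 2α₂)·DIC = (0.8957 + 2×0.09821) × 1.247 = 1.36 mmol/kg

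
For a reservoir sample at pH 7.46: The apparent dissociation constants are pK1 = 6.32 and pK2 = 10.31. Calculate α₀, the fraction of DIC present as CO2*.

α₀ = 0.0675

α₀ = 1 / (1 + K1/[H⁺] + K1K2/[H⁺]²) = 1 / (1 + 10^+1.14 + 10^-1.71)
   = 1 / (1 + 13.804 + 0.019498) = 1/14.823 = 0.06746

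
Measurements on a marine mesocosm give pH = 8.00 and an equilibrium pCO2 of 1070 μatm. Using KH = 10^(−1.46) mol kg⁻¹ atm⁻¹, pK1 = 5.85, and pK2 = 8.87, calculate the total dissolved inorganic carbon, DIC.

DIC = 5.98 mmol/kg

[CO2*] = KH · pCO2 = 10^(−1.46) × 1070×10^-6 = 3.710×10^-5 mol/kg
α₀ = 1/(1 + K1/[H⁺] + K1K2/[H⁺]²) = 1/(1 + 10^+2.15 + 10^+1.28) = 0.006199
DIC = [CO2*]/α₀ = 3.710×10^-5 / 0.006199 = 5.98 mmol/kg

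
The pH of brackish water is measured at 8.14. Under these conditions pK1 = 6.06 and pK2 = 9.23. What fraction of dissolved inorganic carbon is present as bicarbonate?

α₁ = 1 / (1 + [H⁺]/K1 + K2/[H⁺]) = 1 / (1 + 10^-2.08 + 10^-1.09)
   = 1 / (1 + 0.0083176 + 0.081283) = 1/1.0896 = 0.9178

α₁ = 0.918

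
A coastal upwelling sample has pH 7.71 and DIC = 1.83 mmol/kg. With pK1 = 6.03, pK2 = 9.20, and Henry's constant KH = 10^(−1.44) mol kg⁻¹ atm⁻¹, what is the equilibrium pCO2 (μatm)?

pCO2 = 1000 μatm

α₀ = 1 / (1 + K1/[H⁺] + K1K2/[H⁺]²) = 1 / (1 + 10^+1.68 + 10^+0.19)
   = 1 / (1 + 47.863 + 1.5488) = 1/50.412 = 0.01984
[CO2*] = α₀ × DIC = 0.01984 × 1.83 = 0.03630 mmol/kg
pCO2 = [CO2*]/KH = 3.630×10^-5 / 3.631×10^-2 = 1000 μatm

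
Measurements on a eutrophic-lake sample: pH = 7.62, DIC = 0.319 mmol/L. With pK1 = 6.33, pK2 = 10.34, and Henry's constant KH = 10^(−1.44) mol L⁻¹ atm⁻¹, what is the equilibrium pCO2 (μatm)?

pCO2 = 428 μatm

α₀ = 1 / (1 + K1/[H⁺] + K1K2/[H⁺]²) = 1 / (1 + 10^+1.29 + 10^-1.43)
   = 1 / (1 + 19.498 + 0.037154) = 1/20.536 = 0.04870
[CO2*] = α₀ × DIC = 0.04870 × 0.319 = 0.01553 mmol/L = 15.53 μmol/L
pCO2 = [CO2*]/KH = 1.553×10^-5 / 3.631×10^-2 = 428 μatm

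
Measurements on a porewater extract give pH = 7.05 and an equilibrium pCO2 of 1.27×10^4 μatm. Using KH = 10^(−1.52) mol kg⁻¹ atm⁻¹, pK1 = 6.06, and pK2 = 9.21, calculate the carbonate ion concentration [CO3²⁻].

[CO3²⁻] = 0.0259 mmol/kg

[CO2*] = KH · pCO2 = 10^(−1.52) × 1.27×10^4×10^-6 = 3.835×10^-4 mol/kg
α₀ = 1/(1 + K1/[H⁺] + K1K2/[H⁺]²) = 1/(1 + 10^+0.99 + 10^-1.17) = 0.09225
DIC = [CO2*]/α₀ = 3.835×10^-4 / 0.09225 = 4.157 mmol/kg
[CO3²⁻] = α₂·DIC; α₂ = 0.006237, so [CO3²⁻] = 0.006237 × 4.157 = 0.0259 mmol/kg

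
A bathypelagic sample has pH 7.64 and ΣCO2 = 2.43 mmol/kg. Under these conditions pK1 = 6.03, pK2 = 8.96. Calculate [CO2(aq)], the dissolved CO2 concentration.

[CO2*] = 0.0556 mmol/kg

α₀ = 1 / (1 + K1/[H⁺] + K1K2/[H⁺]²) = 1 / (1 + 10^+1.61 + 10^+0.29)
   = 1 / (1 + 40.738 + 1.9498) = 1/43.688 = 0.02289
[CO2*] = α₀ × DIC = 0.02289 × 2.43 = 0.0556 mmol/kg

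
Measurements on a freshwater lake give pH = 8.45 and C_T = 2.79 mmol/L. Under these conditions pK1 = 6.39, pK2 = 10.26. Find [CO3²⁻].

α₂ = 1 / (1 + [H⁺]/K2 + [H⁺]²/(K1K2)) = 1 / (1 + 10^+1.81 + 10^-0.25)
   = 1 / (1 + 64.565 + 0.56234) = 1/66.128 = 0.01512
[CO3²⁻] = α₂ × DIC = 0.01512 × 2.79 = 0.0422 mmol/L

[CO3²⁻] = 0.0422 mmol/L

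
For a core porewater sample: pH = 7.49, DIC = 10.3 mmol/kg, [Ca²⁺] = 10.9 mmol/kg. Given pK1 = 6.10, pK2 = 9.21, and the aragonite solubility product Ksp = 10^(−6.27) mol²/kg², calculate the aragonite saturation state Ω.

α₂ = 1 / (1 + [H⁺]/K2 + [H⁺]²/(K1K2)) = 1 / (1 + 10^+1.72 + 10^+0.33)
   = 1 / (1 + 52.481 + 2.1380) = 1/55.619 = 0.01798
[CO3²⁻] = α₂ × DIC = 0.01798 × 10.3 = 0.1852 mmol/kg
Ksp = 10^(−6.27) = 5.370×10^-7
Ω = [Ca²⁺][CO3²⁻]/Ksp = (10.9×10^-3)(1.852×10^-4) / 5.370×10^-7 = 3.76

Ω = 3.76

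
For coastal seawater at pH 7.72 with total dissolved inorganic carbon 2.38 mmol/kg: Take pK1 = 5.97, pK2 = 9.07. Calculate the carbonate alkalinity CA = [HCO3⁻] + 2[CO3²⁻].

CA = 2.44 mmol/kg

CA = [HCO3⁻] + 2[CO3²⁻] = (α₁ + 2α₂)·DIC
At pH 7.72: [H⁺]/K1 = 10^-1.75 = 0.017783, K2/[H⁺] = 10^-1.35 = 0.044668
α₁ = 1/(1 + 0.017783 + 0.044668) = 1/1.0625 = 0.9412; α₂ = α₁·K2/[H⁺] = 0.04204
α₁ + 2α₂ = 1.0253
CA = 1.0253 × 2.38 = 2.44 mmol/kg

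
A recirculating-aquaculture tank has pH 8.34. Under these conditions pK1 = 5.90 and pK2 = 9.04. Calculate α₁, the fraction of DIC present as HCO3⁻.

α₁ = 1 / (1 + [H⁺]/K1 + K2/[H⁺]) = 1 / (1 + 10^-2.44 + 10^-0.70)
   = 1 / (1 + 0.0036308 + 0.19953) = 1/1.2032 = 0.8311

α₁ = 0.831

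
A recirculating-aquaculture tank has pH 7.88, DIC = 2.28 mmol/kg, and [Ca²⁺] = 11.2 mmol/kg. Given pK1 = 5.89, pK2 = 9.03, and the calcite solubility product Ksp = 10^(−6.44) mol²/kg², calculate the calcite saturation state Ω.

α₂ = 1 / (1 + [H⁺]/K2 + [H⁺]²/(K1K2)) = 1 / (1 + 10^+1.15 + 10^-0.84)
   = 1 / (1 + 14.125 + 0.14454) = 1/15.270 = 0.06549
[CO3²⁻] = α₂ × DIC = 0.06549 × 2.28 = 0.1493 mmol/kg
Ksp = 10^(−6.44) = 3.631×10^-7
Ω = [Ca²⁺][CO3²⁻]/Ksp = (11.2×10^-3)(1.493×10^-4) / 3.631×10^-7 = 4.61

Ω = 4.61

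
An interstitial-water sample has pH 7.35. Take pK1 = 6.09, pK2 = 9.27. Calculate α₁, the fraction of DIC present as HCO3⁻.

α₁ = 1 / (1 + [H⁺]/K1 + K2/[H⁺]) = 1 / (1 + 10^-1.26 + 10^-1.92)
   = 1 / (1 + 0.054954 + 0.012023) = 1/1.0670 = 0.9372

α₁ = 0.937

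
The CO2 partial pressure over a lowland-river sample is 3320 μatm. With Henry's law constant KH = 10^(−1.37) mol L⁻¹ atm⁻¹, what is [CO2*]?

[CO2*] = 142 μmol/L

KH = 10^(−1.37) = 4.266×10^-2 mol L⁻¹ atm⁻¹
[CO2*] = KH · pCO2 = 4.266×10^-2 × 3320×10^-6 atm = 1.42×10^-4 mol/L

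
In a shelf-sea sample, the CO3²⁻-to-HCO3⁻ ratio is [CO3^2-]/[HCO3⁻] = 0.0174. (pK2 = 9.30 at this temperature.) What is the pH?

From K2 = [H⁺][CO3^2-]/[HCO3⁻]:  pH = pK2 + log₁₀([CO3^2-]/[HCO3⁻])
log₁₀(0.0174) = -1.759
pH = 9.30 + (-1.759) = 7.54

pH = 7.54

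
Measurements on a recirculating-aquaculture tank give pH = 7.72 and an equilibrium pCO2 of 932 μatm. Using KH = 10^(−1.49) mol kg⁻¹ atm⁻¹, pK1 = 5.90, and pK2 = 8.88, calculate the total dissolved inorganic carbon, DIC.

DIC = 2.16 mmol/kg

[CO2*] = KH · pCO2 = 10^(−1.49) × 932×10^-6 = 3.016×10^-5 mol/kg
α₀ = 1/(1 + K1/[H⁺] + K1K2/[H⁺]²) = 1/(1 + 10^+1.82 + 10^+0.66) = 0.01396
DIC = [CO2*]/α₀ = 3.016×10^-5 / 0.01396 = 2.16 mmol/kg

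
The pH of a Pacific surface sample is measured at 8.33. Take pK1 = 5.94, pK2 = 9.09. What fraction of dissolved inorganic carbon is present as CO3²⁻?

α₂ = 1 / (1 + [H⁺]/K2 + [H⁺]²/(K1K2)) = 1 / (1 + 10^+0.76 + 10^-1.63)
   = 1 / (1 + 5.7544 + 0.023442) = 1/6.7778 = 0.1475

α₂ = 0.148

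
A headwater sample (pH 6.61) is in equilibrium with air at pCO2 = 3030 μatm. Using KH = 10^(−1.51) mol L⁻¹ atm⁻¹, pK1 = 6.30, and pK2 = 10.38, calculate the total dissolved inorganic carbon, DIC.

DIC = 0.285 mmol/L

[CO2*] = KH · pCO2 = 10^(−1.51) × 3030×10^-6 = 9.364×10^-5 mol/L
α₀ = 1/(1 + K1/[H⁺] + K1K2/[H⁺]²) = 1/(1 + 10^+0.31 + 10^-3.46) = 0.3287
DIC = [CO2*]/α₀ = 9.364×10^-5 / 0.3287 = 0.285 mmol/L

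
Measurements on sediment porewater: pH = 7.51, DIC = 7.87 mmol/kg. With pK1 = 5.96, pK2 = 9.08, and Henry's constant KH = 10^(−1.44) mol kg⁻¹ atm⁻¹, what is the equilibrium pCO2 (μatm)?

α₀ = 1 / (1 + K1/[H⁺] + K1K2/[H⁺]²) = 1 / (1 + 10^+1.55 + 10^-0.02)
   = 1 / (1 + 35.481 + 0.95499) = 1/37.436 = 0.02671
[CO2*] = α₀ × DIC = 0.02671 × 7.87 = 0.2102 mmol/kg
pCO2 = [CO2*]/KH = 2.102×10^-4 / 3.631×10^-2 = 5790 μatm

pCO2 = 5790 μatm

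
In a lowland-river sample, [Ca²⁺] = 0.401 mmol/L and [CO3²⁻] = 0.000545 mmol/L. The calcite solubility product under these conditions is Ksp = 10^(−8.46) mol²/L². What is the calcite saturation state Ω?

Ω = 0.0630

Ksp = 10^(−8.46) = 3.467×10^-9
Ω = [Ca²⁺][CO3²⁻]/Ksp = (0.401×10^-3)(0.000545×10^-3) / 3.467×10^-9 = 0.0630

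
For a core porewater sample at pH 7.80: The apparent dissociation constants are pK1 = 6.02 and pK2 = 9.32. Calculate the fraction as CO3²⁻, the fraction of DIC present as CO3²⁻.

α₂ = 1 / (1 + [H⁺]/K2 + [H⁺]²/(K1K2)) = 1 / (1 + 10^+1.52 + 10^-0.26)
   = 1 / (1 + 33.113 + 0.54954) = 1/34.663 = 0.02885

α₂ = 0.0288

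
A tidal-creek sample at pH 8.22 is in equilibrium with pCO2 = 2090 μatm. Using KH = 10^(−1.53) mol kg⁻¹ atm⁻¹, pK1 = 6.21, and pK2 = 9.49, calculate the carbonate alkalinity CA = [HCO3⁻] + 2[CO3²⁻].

CA = 6.99 mmol/kg

[CO2*] = KH · pCO2 = 10^(−1.53) × 2090×10^-6 = 6.168×10^-5 mol/kg
α₀ = 1/(1 + K1/[H⁺] + K1K2/[H⁺]²) = 1/(1 + 10^+2.01 + 10^+0.74) = 0.009189
DIC = [CO2*]/α₀ = 6.168×10^-5 / 0.009189 = 6.712 mmol/kg
CA = (α₁ + 2α₂)·DIC = (0.9403 + 2×0.05050) × 6.712 = 6.99 mmol/kg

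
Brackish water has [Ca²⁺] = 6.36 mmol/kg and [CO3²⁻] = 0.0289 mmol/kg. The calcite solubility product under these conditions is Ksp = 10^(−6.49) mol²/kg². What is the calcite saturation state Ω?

Ksp = 10^(−6.49) = 3.236×10^-7
Ω = [Ca²⁺][CO3²⁻]/Ksp = (6.36×10^-3)(0.0289×10^-3) / 3.236×10^-7 = 0.568

Ω = 0.568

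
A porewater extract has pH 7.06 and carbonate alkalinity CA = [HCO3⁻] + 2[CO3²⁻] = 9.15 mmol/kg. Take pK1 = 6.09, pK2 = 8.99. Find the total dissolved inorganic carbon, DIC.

DIC = 10.0 mmol/kg

CA = [HCO3⁻] + 2[CO3²⁻] = (α₁ + 2α₂)·DIC
At pH 7.06: [H⁺]/K1 = 10^-0.97 = 0.10715, K2/[H⁺] = 10^-1.93 = 0.011749
α₁ = 1/(1 + 0.10715 + 0.011749) = 1/1.1189 = 0.8937; α₂ = α₁·K2/[H⁺] = 0.01050
α₁ + 2α₂ = 0.9147
DIC = CA / (α₁ + 2α₂) = 9.15 / 0.9147 = 10.0 mmol/kg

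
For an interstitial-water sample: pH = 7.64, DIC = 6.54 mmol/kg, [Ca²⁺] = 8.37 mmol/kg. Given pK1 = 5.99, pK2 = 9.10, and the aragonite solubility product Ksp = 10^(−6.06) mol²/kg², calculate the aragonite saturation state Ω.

Ω = 2.06

α₂ = 1 / (1 + [H⁺]/K2 + [H⁺]²/(K1K2)) = 1 / (1 + 10^+1.46 + 10^-0.19)
   = 1 / (1 + 28.840 + 0.64565) = 1/30.486 = 0.03280
[CO3²⁻] = α₂ × DIC = 0.03280 × 6.54 = 0.2145 mmol/kg
Ksp = 10^(−6.06) = 8.710×10^-7
Ω = [Ca²⁺][CO3²⁻]/Ksp = (8.37×10^-3)(2.145×10^-4) / 8.710×10^-7 = 2.06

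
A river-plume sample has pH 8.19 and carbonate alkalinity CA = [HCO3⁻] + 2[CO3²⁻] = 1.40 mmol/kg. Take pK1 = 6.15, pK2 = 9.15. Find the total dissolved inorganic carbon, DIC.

CA = [HCO3⁻] + 2[CO3²⁻] = (α₁ + 2α₂)·DIC
At pH 8.19: [H⁺]/K1 = 10^-2.04 = 0.0091201, K2/[H⁺] = 10^-0.96 = 0.10965
α₁ = 1/(1 + 0.0091201 + 0.10965) = 1/1.1188 = 0.8938; α₂ = α₁·K2/[H⁺] = 0.09801
α₁ + 2α₂ = 1.0899
DIC = CA / (α₁ + 2α₂) = 1.40 / 1.0899 = 1.28 mmol/kg

DIC = 1.28 mmol/kg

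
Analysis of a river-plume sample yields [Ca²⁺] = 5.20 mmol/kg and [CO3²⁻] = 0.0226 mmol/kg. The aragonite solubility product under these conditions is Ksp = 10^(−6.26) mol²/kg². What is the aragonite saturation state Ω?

Ksp = 10^(−6.26) = 5.495×10^-7
Ω = [Ca²⁺][CO3²⁻]/Ksp = (5.20×10^-3)(0.0226×10^-3) / 5.495×10^-7 = 0.214

Ω = 0.214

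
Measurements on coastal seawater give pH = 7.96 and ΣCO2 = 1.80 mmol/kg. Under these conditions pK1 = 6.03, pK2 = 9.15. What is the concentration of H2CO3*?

[CO2*] = 19.6 μmol/kg

α₀ = 1 / (1 + K1/[H⁺] + K1K2/[H⁺]²) = 1 / (1 + 10^+1.93 + 10^+0.74)
   = 1 / (1 + 85.114 + 5.4954) = 1/91.609 = 0.01092
[CO2*] = α₀ × DIC = 0.01092 × 1.80 = 0.0196 mmol/kg = 19.6 μmol/kg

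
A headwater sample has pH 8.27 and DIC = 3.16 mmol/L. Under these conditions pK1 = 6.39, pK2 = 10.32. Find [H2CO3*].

α₀ = 1 / (1 + K1/[H⁺] + K1K2/[H⁺]²) = 1 / (1 + 10^+1.88 + 10^-0.17)
   = 1 / (1 + 75.858 + 0.67608) = 1/77.534 = 0.01290
[CO2*] = α₀ × DIC = 0.01290 × 3.16 = 0.0408 mmol/L

[CO2*] = 0.0408 mmol/L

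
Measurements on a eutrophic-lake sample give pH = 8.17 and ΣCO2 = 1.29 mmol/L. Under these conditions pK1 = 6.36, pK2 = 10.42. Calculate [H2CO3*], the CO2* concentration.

[CO2*] = 19.6 μmol/L

α₀ = 1 / (1 + K1/[H⁺] + K1K2/[H⁺]²) = 1 / (1 + 10^+1.81 + 10^-0.44)
   = 1 / (1 + 64.565 + 0.36308) = 1/65.929 = 0.01517
[CO2*] = α₀ × DIC = 0.01517 × 1.29 = 0.0196 mmol/L = 19.6 μmol/L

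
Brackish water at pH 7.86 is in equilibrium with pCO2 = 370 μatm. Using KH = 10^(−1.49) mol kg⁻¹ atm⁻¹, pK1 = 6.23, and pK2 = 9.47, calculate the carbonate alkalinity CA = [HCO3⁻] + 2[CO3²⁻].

CA = 0.536 mmol/kg

[CO2*] = KH · pCO2 = 10^(−1.49) × 370×10^-6 = 1.197×10^-5 mol/kg
α₀ = 1/(1 + K1/[H⁺] + K1K2/[H⁺]²) = 1/(1 + 10^+1.63 + 10^+0.02) = 0.02237
DIC = [CO2*]/α₀ = 1.197×10^-5 / 0.02237 = 0.5353 mmol/kg
CA = (α₁ + 2α₂)·DIC = (0.9542 + 2×0.02342) × 0.5353 = 0.536 mmol/kg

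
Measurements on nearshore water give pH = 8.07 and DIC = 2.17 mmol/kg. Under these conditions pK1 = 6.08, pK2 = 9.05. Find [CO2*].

α₀ = 1 / (1 + K1/[H⁺] + K1K2/[H⁺]²) = 1 / (1 + 10^+1.99 + 10^+1.01)
   = 1 / (1 + 97.724 + 10.233) = 1/108.96 = 0.009178
[CO2*] = α₀ × DIC = 0.009178 × 2.17 = 0.0199 mmol/kg = 19.9 μmol/kg

[CO2*] = 19.9 μmol/kg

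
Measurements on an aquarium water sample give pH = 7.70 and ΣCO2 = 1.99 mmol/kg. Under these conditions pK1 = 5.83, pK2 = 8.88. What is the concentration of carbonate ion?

[CO3²⁻] = 0.122 mmol/kg

α₂ = 1 / (1 + [H⁺]/K2 + [H⁺]²/(K1K2)) = 1 / (1 + 10^+1.18 + 10^-0.69)
   = 1 / (1 + 15.136 + 0.20417) = 1/16.340 = 0.06120
[CO3²⁻] = α₂ × DIC = 0.06120 × 1.99 = 0.122 mmol/kg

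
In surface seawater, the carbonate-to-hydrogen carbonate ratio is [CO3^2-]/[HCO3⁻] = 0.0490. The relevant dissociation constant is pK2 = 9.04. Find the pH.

From K2 = [H⁺][CO3^2-]/[HCO3⁻]:  pH = pK2 + log₁₀([CO3^2-]/[HCO3⁻])
log₁₀(0.0490) = -1.310
pH = 9.04 + (-1.310) = 7.73

pH = 7.73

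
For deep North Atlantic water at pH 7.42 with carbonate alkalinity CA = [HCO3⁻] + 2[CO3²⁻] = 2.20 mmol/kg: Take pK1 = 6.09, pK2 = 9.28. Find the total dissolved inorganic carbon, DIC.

DIC = 2.27 mmol/kg

CA = [HCO3⁻] + 2[CO3²⁻] = (α₁ + 2α₂)·DIC
At pH 7.42: [H⁺]/K1 = 10^-1.33 = 0.046774, K2/[H⁺] = 10^-1.86 = 0.013804
α₁ = 1/(1 + 0.046774 + 0.013804) = 1/1.0606 = 0.9429; α₂ = α₁·K2/[H⁺] = 0.01302
α₁ + 2α₂ = 0.9689
DIC = CA / (α₁ + 2α₂) = 2.20 / 0.9689 = 2.27 mmol/kg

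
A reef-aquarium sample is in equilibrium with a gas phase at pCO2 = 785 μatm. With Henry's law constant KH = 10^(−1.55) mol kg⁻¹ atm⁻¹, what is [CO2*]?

[CO2*] = 22.1 μmol/kg

KH = 10^(−1.55) = 2.818×10^-2 mol kg⁻¹ atm⁻¹
[CO2*] = KH · pCO2 = 2.818×10^-2 × 785×10^-6 atm = 2.21×10^-5 mol/kg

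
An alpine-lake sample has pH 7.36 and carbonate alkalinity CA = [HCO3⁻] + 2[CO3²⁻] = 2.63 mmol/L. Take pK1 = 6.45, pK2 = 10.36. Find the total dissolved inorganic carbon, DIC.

DIC = 2.95 mmol/L

CA = [HCO3⁻] + 2[CO3²⁻] = (α₁ + 2α₂)·DIC
At pH 7.36: [H⁺]/K1 = 10^-0.91 = 0.12303, K2/[H⁺] = 10^-3.00 = 0.0010000
α₁ = 1/(1 + 0.12303 + 0.0010000) = 1/1.1240 = 0.8897; α₂ = α₁·K2/[H⁺] = 0.0008897
α₁ + 2α₂ = 0.8914
DIC = CA / (α₁ + 2α₂) = 2.63 / 0.8914 = 2.95 mmol/L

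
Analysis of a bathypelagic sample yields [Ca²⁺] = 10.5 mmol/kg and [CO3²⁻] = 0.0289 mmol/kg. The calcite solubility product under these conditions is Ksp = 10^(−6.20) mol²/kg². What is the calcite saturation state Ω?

Ω = 0.481

Ksp = 10^(−6.20) = 6.310×10^-7
Ω = [Ca²⁺][CO3²⁻]/Ksp = (10.5×10^-3)(0.0289×10^-3) / 6.310×10^-7 = 0.481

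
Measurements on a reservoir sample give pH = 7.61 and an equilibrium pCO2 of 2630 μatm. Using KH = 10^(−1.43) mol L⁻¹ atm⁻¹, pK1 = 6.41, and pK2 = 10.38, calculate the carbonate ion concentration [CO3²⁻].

[CO2*] = KH · pCO2 = 10^(−1.43) × 2630×10^-6 = 9.771×10^-5 mol/L
α₀ = 1/(1 + K1/[H⁺] + K1K2/[H⁺]²) = 1/(1 + 10^+1.20 + 10^-1.57) = 0.05926
DIC = [CO2*]/α₀ = 9.771×10^-5 / 0.05926 = 1.649 mmol/L
[CO3²⁻] = α₂·DIC; α₂ = 0.001595, so [CO3²⁻] = 0.001595 × 1.649 = 0.00263 mmol/L = 2.63 μmol/L

[CO3²⁻] = 2.63 μmol/L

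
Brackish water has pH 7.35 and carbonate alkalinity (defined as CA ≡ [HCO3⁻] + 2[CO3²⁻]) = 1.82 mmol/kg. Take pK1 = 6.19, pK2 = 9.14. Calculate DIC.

DIC = 1.91 mmol/kg

CA = [HCO3⁻] + 2[CO3²⁻] = (α₁ + 2α₂)·DIC
At pH 7.35: [H⁺]/K1 = 10^-1.16 = 0.069183, K2/[H⁺] = 10^-1.79 = 0.016218
α₁ = 1/(1 + 0.069183 + 0.016218) = 1/1.0854 = 0.9213; α₂ = α₁·K2/[H⁺] = 0.01494
α₁ + 2α₂ = 0.9512
DIC = CA / (α₁ + 2α₂) = 1.82 / 0.9512 = 1.91 mmol/kg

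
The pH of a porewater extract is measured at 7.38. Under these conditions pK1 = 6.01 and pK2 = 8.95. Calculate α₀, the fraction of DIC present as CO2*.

α₀ = 1 / (1 + K1/[H⁺] + K1K2/[H⁺]²) = 1 / (1 + 10^+1.37 + 10^-0.20)
   = 1 / (1 + 23.442 + 0.63096) = 1/25.073 = 0.03988

α₀ = 0.0399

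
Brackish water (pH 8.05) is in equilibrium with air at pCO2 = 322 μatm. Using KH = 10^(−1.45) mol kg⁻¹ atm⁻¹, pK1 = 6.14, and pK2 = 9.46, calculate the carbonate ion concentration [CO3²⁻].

[CO3²⁻] = 0.0361 mmol/kg

[CO2*] = KH · pCO2 = 10^(−1.45) × 322×10^-6 = 1.142×10^-5 mol/kg
α₀ = 1/(1 + K1/[H⁺] + K1K2/[H⁺]²) = 1/(1 + 10^+1.91 + 10^+0.50) = 0.01170
DIC = [CO2*]/α₀ = 1.142×10^-5 / 0.01170 = 0.9762 mmol/kg
[CO3²⁻] = α₂·DIC; α₂ = 0.03701, so [CO3²⁻] = 0.03701 × 0.9762 = 0.0361 mmol/kg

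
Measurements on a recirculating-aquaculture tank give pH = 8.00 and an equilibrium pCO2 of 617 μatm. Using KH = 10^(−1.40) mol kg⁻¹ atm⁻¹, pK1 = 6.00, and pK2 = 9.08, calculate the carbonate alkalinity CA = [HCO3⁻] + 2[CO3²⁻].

CA = 2.86 mmol/kg

[CO2*] = KH · pCO2 = 10^(−1.40) × 617×10^-6 = 2.456×10^-5 mol/kg
α₀ = 1/(1 + K1/[H⁺] + K1K2/[H⁺]²) = 1/(1 + 10^+2.00 + 10^+0.92) = 0.009148
DIC = [CO2*]/α₀ = 2.456×10^-5 / 0.009148 = 2.685 mmol/kg
CA = (α₁ + 2α₂)·DIC = (0.9148 + 2×0.07609) × 2.685 = 2.86 mmol/kg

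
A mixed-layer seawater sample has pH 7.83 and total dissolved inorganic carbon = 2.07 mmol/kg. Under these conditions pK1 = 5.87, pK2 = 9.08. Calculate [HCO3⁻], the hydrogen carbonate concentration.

α₁ = 1 / (1 + [H⁺]/K1 + K2/[H⁺]) = 1 / (1 + 10^-1.96 + 10^-1.25)
   = 1 / (1 + 0.010965 + 0.056234) = 1/1.0672 = 0.9370
[HCO3⁻] = α₁ × DIC = 0.9370 × 2.07 = 1.94 mmol/kg

[HCO3⁻] = 1.94 mmol/kg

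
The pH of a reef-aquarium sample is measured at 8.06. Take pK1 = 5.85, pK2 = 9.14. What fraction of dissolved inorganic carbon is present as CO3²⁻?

α₂ = 0.0764

α₂ = 1 / (1 + [H⁺]/K2 + [H⁺]²/(K1K2)) = 1 / (1 + 10^+1.08 + 10^-1.13)
   = 1 / (1 + 12.023 + 0.074131) = 1/13.097 = 0.07635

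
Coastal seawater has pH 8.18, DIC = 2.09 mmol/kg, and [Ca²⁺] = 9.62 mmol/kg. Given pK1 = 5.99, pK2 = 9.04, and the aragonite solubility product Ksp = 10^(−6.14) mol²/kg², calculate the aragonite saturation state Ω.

α₂ = 1 / (1 + [H⁺]/K2 + [H⁺]²/(K1K2)) = 1 / (1 + 10^+0.86 + 10^-1.33)
   = 1 / (1 + 7.2444 + 0.046774) = 1/8.2911 = 0.1206
[CO3²⁻] = α₂ × DIC = 0.1206 × 2.09 = 0.2521 mmol/kg
Ksp = 10^(−6.14) = 7.244×10^-7
Ω = [Ca²⁺][CO3²⁻]/Ksp = (9.62×10^-3)(2.521×10^-4) / 7.244×10^-7 = 3.35

Ω = 3.35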